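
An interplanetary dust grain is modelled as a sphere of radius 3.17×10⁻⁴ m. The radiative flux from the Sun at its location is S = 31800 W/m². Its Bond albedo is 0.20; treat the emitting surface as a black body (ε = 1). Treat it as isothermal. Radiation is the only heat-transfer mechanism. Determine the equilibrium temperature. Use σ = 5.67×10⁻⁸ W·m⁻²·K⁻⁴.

T ≈ 579 K

At equilibrium, absorbed power = emitted power.
Absorbing cross-section = πr² = 3.157×10⁻⁷ m²; emitting surface = 4πr² = 1.263×10⁻⁶ m² (ratio 4).
(1−a)S·A_cross = εσ·A_surf·T⁴  ⇒  T⁴ = (1−a)S/(4σ).
T⁴ = 0.800·31800/(4·5.67×10⁻⁸) = 1.122×10¹¹ K⁴.
T = (1.122×10¹¹)^(1/4).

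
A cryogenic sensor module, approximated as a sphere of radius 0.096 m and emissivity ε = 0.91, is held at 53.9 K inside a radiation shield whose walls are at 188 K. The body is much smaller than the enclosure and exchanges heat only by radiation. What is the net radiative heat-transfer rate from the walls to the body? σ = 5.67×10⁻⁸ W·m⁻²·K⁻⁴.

For a small grey body in a large enclosure: P_net = εσA(T_body⁴ − T_wall⁴).
A = 4πr² = 0.1158 m²; T_body⁴ − T_wall⁴ = 8.440×10⁶ − 1.249×10⁹ = -1.241×10⁹ K⁴.
|P_net| = 0.91·5.67×10⁻⁸·0.1158·1.241×10⁹.

P_net ≈ 7.41 W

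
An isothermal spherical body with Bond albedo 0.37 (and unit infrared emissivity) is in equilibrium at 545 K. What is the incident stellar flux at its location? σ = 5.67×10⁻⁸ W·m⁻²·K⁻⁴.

(1−a)S·πr² = σ·4πr²·T⁴ ⇒ S = 4σT⁴/(1−a).
S = 4·5.67×10⁻⁸·8.822×10¹⁰/0.630.

S ≈ 31800 W/m²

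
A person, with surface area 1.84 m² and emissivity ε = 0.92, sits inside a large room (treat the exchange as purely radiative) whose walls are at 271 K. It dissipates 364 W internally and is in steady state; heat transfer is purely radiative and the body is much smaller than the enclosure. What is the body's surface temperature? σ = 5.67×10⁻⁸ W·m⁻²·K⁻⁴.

For a small grey body in a large enclosure, net radiated power = εσA(T⁴ − T_w⁴).
Steady state: P = εσA(T⁴ − T_w⁴) with A = 1.84 m².
T⁴ = P/(εσA) + T_w⁴ = 364/(0.92·5.67×10⁻⁸·1.840) + (271)⁴
    = 3.792×10⁹ + 5.394×10⁹ = 9.186×10⁹ K⁴.

T ≈ 310 K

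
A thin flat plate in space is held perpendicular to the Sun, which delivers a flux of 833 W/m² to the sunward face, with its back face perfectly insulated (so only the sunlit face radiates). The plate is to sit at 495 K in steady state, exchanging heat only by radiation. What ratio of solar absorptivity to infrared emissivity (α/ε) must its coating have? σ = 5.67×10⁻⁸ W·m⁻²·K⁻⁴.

Balance: αS·A = εσ·1A·T⁴ ⇒ α/ε = σT⁴/S.
α/ε = 5.67×10⁻⁸·(495)⁴/833 = 5.67×10⁻⁸·6.004×10¹⁰/833.

α/ε ≈ 4.09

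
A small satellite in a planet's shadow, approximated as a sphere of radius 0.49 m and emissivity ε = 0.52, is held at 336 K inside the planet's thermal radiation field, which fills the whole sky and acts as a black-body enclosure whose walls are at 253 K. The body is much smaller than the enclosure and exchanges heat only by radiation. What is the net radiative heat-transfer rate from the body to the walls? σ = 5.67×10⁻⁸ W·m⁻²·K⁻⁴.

P_net ≈ 769 W

For a small grey body in a large enclosure: P_net = εσA(T_body⁴ − T_wall⁴).
A = 4πr² = 3.017 m²; T_body⁴ − T_wall⁴ = 1.275×10¹⁰ − 4.097×10⁹ = 8.648×10⁹ K⁴.
|P_net| = 0.52·5.67×10⁻⁸·3.017·8.648×10⁹.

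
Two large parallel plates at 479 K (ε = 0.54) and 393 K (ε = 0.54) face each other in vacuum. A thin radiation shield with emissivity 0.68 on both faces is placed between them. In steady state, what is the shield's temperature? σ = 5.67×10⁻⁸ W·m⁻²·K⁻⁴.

T_s ≈ 442 K

In steady state the net flux on the hot side equals that on the cold side.
σ(T₁⁴−T_s⁴)/D₁ = σ(T_s⁴−T₂⁴)/D₂, with D₁ = 1/ε₁+1/ε_s−1 = 2.322, D₂ = 1/ε_s+1/ε₂−1 = 2.322.
Solve for T_s⁴: T_s⁴ = (D₂·T₁⁴ + D₁·T₂⁴)/(D₁+D₂) = 3.825×10¹⁰ K⁴.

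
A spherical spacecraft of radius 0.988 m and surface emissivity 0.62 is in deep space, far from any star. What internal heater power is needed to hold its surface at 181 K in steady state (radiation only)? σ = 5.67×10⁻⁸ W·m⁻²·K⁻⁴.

P = εσ·4πr²·T⁴.
4πr² = 12.27 m²; T⁴ = 1.073×10⁹ K⁴.
P = 0.62·5.67×10⁻⁸·12.27·1.073×10⁹.

P ≈ 463 W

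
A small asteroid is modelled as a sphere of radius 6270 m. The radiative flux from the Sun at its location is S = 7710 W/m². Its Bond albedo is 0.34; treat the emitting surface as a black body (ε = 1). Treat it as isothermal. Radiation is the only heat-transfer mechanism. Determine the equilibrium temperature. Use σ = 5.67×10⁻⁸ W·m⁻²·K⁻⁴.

T ≈ 387 K

At equilibrium, absorbed power = emitted power.
Absorbing cross-section = πr² = 1.235×10⁸ m²; emitting surface = 4πr² = 4.940×10⁸ m² (ratio 4).
(1−a)S·A_cross = εσ·A_surf·T⁴  ⇒  T⁴ = (1−a)S/(4σ).
T⁴ = 0.660·7710/(4·5.67×10⁻⁸) = 2.244×10¹⁰ K⁴.
T = (2.244×10¹⁰)^(1/4).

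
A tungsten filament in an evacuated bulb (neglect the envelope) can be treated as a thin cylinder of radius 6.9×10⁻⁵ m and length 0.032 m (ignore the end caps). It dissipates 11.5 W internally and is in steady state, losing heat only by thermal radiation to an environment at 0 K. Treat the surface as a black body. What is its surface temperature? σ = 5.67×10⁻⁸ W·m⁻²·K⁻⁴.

T ≈ 1960 K

Steady state: internal power = radiated power, P = εσA T⁴.
Radiating area A = 2πrL = 1.387×10⁻⁵ m².
T⁴ = P/(εσA) = 11.5/(1.0·5.67×10⁻⁸·1.387×10⁻⁵) = 1.462×10¹³ K⁴.
T = (1.462×10¹³)^(1/4).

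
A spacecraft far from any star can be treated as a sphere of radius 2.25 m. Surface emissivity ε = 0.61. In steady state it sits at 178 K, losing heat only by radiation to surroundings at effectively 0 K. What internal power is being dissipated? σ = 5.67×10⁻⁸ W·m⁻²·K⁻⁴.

Steady state: P = εσA T⁴.
A = 4πr² = 63.62 m²; T⁴ = (178)⁴ = 1.004×10⁹ K⁴.
P = 0.61 × 5.67×10⁻⁸ × 63.62 × 1.004×10⁹.

P ≈ 2210 W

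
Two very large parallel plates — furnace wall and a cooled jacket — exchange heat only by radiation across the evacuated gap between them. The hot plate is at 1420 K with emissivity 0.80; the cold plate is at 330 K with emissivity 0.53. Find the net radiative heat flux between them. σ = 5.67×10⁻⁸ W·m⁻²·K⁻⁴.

For two infinite grey parallel plates, q = σ(T₁⁴ − T₂⁴)/(1/ε₁ + 1/ε₂ − 1).
T₁⁴ − T₂⁴ = 4.066×10¹² − 1.186×10¹⁰ = 4.054×10¹² K⁴.
1/ε₁ + 1/ε₂ − 1 = 1.250 + 1.887 − 1 = 2.137.
q = 5.67×10⁻⁸ × 4.054×10¹² / 2.137.

q ≈ 1.08×10⁵ W/m²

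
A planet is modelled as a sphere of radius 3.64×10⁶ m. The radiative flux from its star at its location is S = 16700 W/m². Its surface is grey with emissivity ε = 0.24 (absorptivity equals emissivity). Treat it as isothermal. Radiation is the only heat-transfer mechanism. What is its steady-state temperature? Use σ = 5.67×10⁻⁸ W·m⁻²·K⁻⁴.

T ≈ 521 K

At equilibrium, absorbed power = emitted power.
Absorbing cross-section = πr² = 4.162×10¹³ m²; emitting surface = 4πr² = 1.665×10¹⁴ m² (ratio 4).
εS·A_cross = εσ·A_surf·T⁴  ⇒  T⁴ = S/(4σ)   (ε cancels).
T⁴ = 16700/(4·5.67×10⁻⁸) = 7.363×10¹⁰ K⁴.
T = (7.363×10¹⁰)^(1/4).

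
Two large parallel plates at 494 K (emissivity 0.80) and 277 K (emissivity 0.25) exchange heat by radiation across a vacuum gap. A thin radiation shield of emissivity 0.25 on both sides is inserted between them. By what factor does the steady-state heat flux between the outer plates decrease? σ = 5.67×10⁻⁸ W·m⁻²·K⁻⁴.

factor ≈ 2.65

Without shield: q₀ = σΔ(T⁴)/(1/ε₁+1/ε₂−1) with denominator 4.250.
With shield the two gaps are in series; the resistances add: (1/ε₁+1/ε_s−1)+(1/ε_s+1/ε₂−1) = 4.250+7.000 = 11.25.
Heat-flux ratio q₀/q = 11.25/4.250.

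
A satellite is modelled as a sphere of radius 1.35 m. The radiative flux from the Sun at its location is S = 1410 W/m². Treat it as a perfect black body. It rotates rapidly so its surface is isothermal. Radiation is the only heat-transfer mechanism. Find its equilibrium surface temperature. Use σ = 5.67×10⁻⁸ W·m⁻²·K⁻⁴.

At equilibrium, absorbed power = emitted power.
Absorbing cross-section = πr² = 5.726 m²; emitting surface = 4πr² = 22.90 m² (ratio 4).
S·A_cross = εσ·A_surf·T⁴  ⇒  T⁴ = S/(4σ).
T⁴ = 1.00·1410/(4·5.67×10⁻⁸) = 6.217×10⁹ K⁴.
T = (6.217×10⁹)^(1/4).

T ≈ 281 K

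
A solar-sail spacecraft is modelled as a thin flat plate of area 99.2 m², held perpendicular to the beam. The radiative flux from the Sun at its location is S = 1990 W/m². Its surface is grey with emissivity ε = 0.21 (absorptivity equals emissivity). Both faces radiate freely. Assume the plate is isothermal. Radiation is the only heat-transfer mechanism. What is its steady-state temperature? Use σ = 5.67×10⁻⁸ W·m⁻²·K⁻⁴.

At equilibrium, absorbed power = emitted power.
Absorbing cross-section = A = 99.20 m²; emitting surface = 2A = 198.4 m² (ratio 2).
εS·A_cross = εσ·A_surf·T⁴  ⇒  T⁴ = S/(2σ)   (ε cancels).
T⁴ = 1990/(2·5.67×10⁻⁸) = 1.755×10¹⁰ K⁴.
T = (1.755×10¹⁰)^(1/4).

T ≈ 364 K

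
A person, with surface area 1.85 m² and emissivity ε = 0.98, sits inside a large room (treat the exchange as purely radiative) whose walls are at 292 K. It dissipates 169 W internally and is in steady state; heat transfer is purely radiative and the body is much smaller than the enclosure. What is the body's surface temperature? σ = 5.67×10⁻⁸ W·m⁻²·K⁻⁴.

T ≈ 307 K

For a small grey body in a large enclosure, net radiated power = εσA(T⁴ − T_w⁴).
Steady state: P = εσA(T⁴ − T_w⁴) with A = 1.85 m².
T⁴ = P/(εσA) + T_w⁴ = 169/(0.98·5.67×10⁻⁸·1.850) + (292)⁴
    = 1.644×10⁹ + 7.270×10⁹ = 8.914×10⁹ K⁴.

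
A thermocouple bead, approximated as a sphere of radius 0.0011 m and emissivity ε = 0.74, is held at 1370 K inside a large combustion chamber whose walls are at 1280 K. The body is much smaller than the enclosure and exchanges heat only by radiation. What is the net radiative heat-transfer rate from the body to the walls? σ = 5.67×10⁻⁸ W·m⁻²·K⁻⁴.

P_net ≈ 0.535 W

For a small grey body in a large enclosure: P_net = εσA(T_body⁴ − T_wall⁴).
A = 4πr² = 1.521×10⁻⁵ m²; T_body⁴ − T_wall⁴ = 3.523×10¹² − 2.684×10¹² = 8.384×10¹¹ K⁴.
|P_net| = 0.74·5.67×10⁻⁸·1.521×10⁻⁵·8.384×10¹¹.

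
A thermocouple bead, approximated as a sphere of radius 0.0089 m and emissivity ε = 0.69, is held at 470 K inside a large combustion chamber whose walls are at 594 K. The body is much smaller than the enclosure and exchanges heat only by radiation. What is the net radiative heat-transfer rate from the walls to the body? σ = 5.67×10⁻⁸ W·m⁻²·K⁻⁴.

For a small grey body in a large enclosure: P_net = εσA(T_body⁴ − T_wall⁴).
A = 4πr² = 9.954×10⁻⁴ m²; T_body⁴ − T_wall⁴ = 4.880×10¹⁰ − 1.245×10¹¹ = -7.570×10¹⁰ K⁴.
|P_net| = 0.69·5.67×10⁻⁸·9.954×10⁻⁴·7.570×10¹⁰.

P_net ≈ 2.95 W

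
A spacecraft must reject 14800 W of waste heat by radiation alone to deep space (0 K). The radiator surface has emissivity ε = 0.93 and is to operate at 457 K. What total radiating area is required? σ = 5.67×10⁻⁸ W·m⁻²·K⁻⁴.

P = εσA T⁴ ⇒ A = P/(εσT⁴).
T⁴ = 4.362×10¹⁰ K⁴.
A = 14800/(0.93 × 5.67×10⁻⁸ × 4.362×10¹⁰).

A ≈ 6.43 m²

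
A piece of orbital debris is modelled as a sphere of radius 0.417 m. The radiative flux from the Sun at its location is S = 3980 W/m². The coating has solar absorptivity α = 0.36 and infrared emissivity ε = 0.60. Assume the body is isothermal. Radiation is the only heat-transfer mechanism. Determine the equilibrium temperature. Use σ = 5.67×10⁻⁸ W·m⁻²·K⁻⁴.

T ≈ 320 K

At equilibrium, absorbed power = emitted power.
Absorbing cross-section = πr² = 0.5463 m²; emitting surface = 4πr² = 2.185 m² (ratio 4).
αS·A_cross = εσ·A_surf·T⁴  ⇒  T⁴ = αS/(ε·4σ).
T⁴ = 0.360·3980/(0.60·4·5.67×10⁻⁸) = 1.053×10¹⁰ K⁴.
T = (1.053×10¹⁰)^(1/4).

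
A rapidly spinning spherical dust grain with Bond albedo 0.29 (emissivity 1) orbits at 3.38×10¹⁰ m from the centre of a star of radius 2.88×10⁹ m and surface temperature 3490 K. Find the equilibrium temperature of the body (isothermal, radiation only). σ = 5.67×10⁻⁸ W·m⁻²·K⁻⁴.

T ≈ 661 K

The star's surface emits σT_*⁴; at distance d the flux is S = σT_*⁴(R_*/d)².
S = 5.67×10⁻⁸·(3490)⁴·(2.88×10⁹/3.38×10¹⁰)² = 61070 W/m².
For an isothermal sphere T⁴ = (1−a)S/(4σ) = 1.912×10¹¹ K⁴.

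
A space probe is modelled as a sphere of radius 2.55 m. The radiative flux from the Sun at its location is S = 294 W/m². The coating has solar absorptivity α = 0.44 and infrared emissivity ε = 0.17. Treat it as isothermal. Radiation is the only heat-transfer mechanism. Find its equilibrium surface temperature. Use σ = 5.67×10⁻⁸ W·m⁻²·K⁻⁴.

T ≈ 241 K

At equilibrium, absorbed power = emitted power.
Absorbing cross-section = πr² = 20.43 m²; emitting surface = 4πr² = 81.71 m² (ratio 4).
αS·A_cross = εσ·A_surf·T⁴  ⇒  T⁴ = αS/(ε·4σ).
T⁴ = 0.440·294/(0.17·4·5.67×10⁻⁸) = 3.355×10⁹ K⁴.
T = (3.355×10⁹)^(1/4).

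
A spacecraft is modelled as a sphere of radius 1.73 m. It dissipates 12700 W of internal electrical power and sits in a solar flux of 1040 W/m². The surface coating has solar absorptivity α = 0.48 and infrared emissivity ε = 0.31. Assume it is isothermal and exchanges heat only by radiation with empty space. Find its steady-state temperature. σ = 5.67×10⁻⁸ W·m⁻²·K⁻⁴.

At steady state, absorbed solar power + internal power = radiated power.
Absorbed: α·S·A_cross = 0.48·1040·9.402 = 4694 W (cross-section πr²).
Total input = 4694 + 12700 = 17390 W.
Radiated: εσ·A_surf·T⁴ with A_surf = 4πr² = 37.61 m².
T⁴ = 17390/(0.31·5.67×10⁻⁸·37.61) = 2.631×10¹⁰ K⁴.

T ≈ 403 K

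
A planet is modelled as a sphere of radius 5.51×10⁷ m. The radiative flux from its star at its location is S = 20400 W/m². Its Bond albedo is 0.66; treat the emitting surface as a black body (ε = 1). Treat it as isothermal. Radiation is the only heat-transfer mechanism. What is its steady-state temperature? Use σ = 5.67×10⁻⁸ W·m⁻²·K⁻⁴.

T ≈ 418 K

At equilibrium, absorbed power = emitted power.
Absorbing cross-section = πr² = 9.538×10¹⁵ m²; emitting surface = 4πr² = 3.815×10¹⁶ m² (ratio 4).
(1−a)S·A_cross = εσ·A_surf·T⁴  ⇒  T⁴ = (1−a)S/(4σ).
T⁴ = 0.340·20400/(4·5.67×10⁻⁸) = 3.058×10¹⁰ K⁴.
T = (3.058×10¹⁰)^(1/4).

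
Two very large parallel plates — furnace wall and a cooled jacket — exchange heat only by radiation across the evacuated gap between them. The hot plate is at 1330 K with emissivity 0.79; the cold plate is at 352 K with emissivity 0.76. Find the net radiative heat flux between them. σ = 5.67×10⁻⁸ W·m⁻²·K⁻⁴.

For two infinite grey parallel plates, q = σ(T₁⁴ − T₂⁴)/(1/ε₁ + 1/ε₂ − 1).
T₁⁴ − T₂⁴ = 3.129×10¹² − 1.535×10¹⁰ = 3.114×10¹² K⁴.
1/ε₁ + 1/ε₂ − 1 = 1.266 + 1.316 − 1 = 1.582.
q = 5.67×10⁻⁸ × 3.114×10¹² / 1.582.

q ≈ 1.12×10⁵ W/m²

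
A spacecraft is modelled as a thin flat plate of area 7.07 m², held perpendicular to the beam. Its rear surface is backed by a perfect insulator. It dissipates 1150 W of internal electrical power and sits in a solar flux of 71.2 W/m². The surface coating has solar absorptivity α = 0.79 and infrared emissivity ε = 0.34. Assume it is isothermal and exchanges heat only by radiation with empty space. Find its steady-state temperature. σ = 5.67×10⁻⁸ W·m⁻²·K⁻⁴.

At steady state, absorbed solar power + internal power = radiated power.
Absorbed: α·S·A_cross = 0.79·71.2·7.070 = 397.7 W (cross-section A).
Total input = 397.7 + 1150 = 1548 W.
Radiated: εσ·A_surf·T⁴ with A_surf = A = 7.070 m².
T⁴ = 1548/(0.34·5.67×10⁻⁸·7.070) = 1.136×10¹⁰ K⁴.

T ≈ 326 K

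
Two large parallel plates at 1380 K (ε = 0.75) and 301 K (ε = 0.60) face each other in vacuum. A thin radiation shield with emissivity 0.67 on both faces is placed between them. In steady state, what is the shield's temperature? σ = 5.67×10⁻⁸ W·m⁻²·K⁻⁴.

In steady state the net flux on the hot side equals that on the cold side.
σ(T₁⁴−T_s⁴)/D₁ = σ(T_s⁴−T₂⁴)/D₂, with D₁ = 1/ε₁+1/ε_s−1 = 1.826, D₂ = 1/ε_s+1/ε₂−1 = 2.159.
Solve for T_s⁴: T_s⁴ = (D₂·T₁⁴ + D₁·T₂⁴)/(D₁+D₂) = 1.969×10¹² K⁴.

T_s ≈ 1180 K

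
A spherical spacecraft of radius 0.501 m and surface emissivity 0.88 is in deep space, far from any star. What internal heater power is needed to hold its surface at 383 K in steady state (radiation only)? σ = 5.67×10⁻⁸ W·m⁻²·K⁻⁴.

P = εσ·4πr²·T⁴.
4πr² = 3.154 m²; T⁴ = 2.152×10¹⁰ K⁴.
P = 0.88·5.67×10⁻⁸·3.154·2.152×10¹⁰.

P ≈ 3390 W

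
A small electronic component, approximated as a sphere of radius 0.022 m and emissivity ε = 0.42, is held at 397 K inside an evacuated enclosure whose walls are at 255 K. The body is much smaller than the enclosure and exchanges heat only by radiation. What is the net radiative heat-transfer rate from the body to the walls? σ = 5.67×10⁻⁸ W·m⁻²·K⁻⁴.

P_net ≈ 2.99 W

For a small grey body in a large enclosure: P_net = εσA(T_body⁴ − T_wall⁴).
A = 4πr² = 0.006082 m²; T_body⁴ − T_wall⁴ = 2.484×10¹⁰ − 4.228×10⁹ = 2.061×10¹⁰ K⁴.
|P_net| = 0.42·5.67×10⁻⁸·0.006082·2.061×10¹⁰.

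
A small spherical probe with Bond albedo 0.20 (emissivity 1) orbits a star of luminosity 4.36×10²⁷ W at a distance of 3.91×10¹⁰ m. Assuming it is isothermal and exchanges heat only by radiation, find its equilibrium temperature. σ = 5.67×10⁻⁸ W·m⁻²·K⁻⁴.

T ≈ 946 K

First find the stellar flux at distance d: S = L/(4πd²) = 4.36×10²⁷/(4π·(3.91×10¹⁰)²) = 2.269×10⁵ W/m².
For an isothermal sphere, absorbed (1−a)S·πr² = emitted σ·4πr²·T⁴, so T⁴ = (1−a)S/(4σ).
T⁴ = 0.800·2.269×10⁵/(4·5.67×10⁻⁸) = 8.005×10¹¹ K⁴.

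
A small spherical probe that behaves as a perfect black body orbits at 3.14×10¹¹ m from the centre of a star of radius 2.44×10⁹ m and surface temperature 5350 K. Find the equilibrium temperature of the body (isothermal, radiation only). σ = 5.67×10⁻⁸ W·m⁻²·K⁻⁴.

The star's surface emits σT_*⁴; at distance d the flux is S = σT_*⁴(R_*/d)².
S = 5.67×10⁻⁸·(5350)⁴·(2.44×10⁹/3.14×10¹¹)² = 2805 W/m².
For an isothermal sphere T⁴ = (1−a)S/(4σ) = 1.237×10¹⁰ K⁴.

T ≈ 333 K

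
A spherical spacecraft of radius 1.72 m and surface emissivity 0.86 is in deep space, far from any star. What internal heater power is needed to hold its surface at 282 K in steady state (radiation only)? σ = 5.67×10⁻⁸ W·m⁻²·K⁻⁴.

P ≈ 11500 W

P = εσ·4πr²·T⁴.
4πr² = 37.18 m²; T⁴ = 6.324×10⁹ K⁴.
P = 0.86·5.67×10⁻⁸·37.18·6.324×10⁹.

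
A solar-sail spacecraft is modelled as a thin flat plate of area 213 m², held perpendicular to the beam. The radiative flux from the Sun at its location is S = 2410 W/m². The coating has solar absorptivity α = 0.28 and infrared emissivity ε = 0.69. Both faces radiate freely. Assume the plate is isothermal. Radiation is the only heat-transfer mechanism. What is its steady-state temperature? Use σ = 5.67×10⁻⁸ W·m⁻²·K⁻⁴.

At equilibrium, absorbed power = emitted power.
Absorbing cross-section = A = 213.0 m²; emitting surface = 2A = 426.0 m² (ratio 2).
αS·A_cross = εσ·A_surf·T⁴  ⇒  T⁴ = αS/(ε·2σ).
T⁴ = 0.280·2410/(0.69·2·5.67×10⁻⁸) = 8.624×10⁹ K⁴.
T = (8.624×10⁹)^(1/4).

T ≈ 305 K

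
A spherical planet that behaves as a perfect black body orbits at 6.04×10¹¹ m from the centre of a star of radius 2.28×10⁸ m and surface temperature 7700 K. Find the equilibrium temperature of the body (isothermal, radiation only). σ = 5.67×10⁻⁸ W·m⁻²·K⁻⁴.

T ≈ 106 K

The star's surface emits σT_*⁴; at distance d the flux is S = σT_*⁴(R_*/d)².
S = 5.67×10⁻⁸·(7700)⁴·(2.28×10⁸/6.04×10¹¹)² = 28.40 W/m².
For an isothermal sphere T⁴ = (1−a)S/(4σ) = 1.252×10⁸ K⁴.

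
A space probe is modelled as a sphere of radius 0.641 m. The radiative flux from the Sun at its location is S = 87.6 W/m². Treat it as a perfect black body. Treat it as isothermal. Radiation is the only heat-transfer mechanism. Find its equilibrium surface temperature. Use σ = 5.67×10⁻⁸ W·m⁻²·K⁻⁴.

At equilibrium, absorbed power = emitted power.
Absorbing cross-section = πr² = 1.291 m²; emitting surface = 4πr² = 5.163 m² (ratio 4).
S·A_cross = εσ·A_surf·T⁴  ⇒  T⁴ = S/(4σ).
T⁴ = 1.00·87.6/(4·5.67×10⁻⁸) = 3.862×10⁸ K⁴.
T = (3.862×10⁸)^(1/4).

T ≈ 140 K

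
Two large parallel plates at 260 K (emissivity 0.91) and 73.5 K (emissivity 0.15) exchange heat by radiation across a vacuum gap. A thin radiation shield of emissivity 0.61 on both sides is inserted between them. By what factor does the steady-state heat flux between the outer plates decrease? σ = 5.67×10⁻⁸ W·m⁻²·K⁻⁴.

factor ≈ 1.34

Without shield: q₀ = σΔ(T⁴)/(1/ε₁+1/ε₂−1) with denominator 6.766.
With shield the two gaps are in series; the resistances add: (1/ε₁+1/ε_s−1)+(1/ε_s+1/ε₂−1) = 1.738+7.306 = 9.044.
Heat-flux ratio q₀/q = 9.044/6.766.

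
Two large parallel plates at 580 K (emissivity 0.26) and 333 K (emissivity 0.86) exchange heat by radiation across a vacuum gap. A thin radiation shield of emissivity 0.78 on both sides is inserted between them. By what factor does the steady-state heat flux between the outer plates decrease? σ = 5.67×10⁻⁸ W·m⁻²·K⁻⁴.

factor ≈ 1.39

Without shield: q₀ = σΔ(T⁴)/(1/ε₁+1/ε₂−1) with denominator 4.009.
With shield the two gaps are in series; the resistances add: (1/ε₁+1/ε_s−1)+(1/ε_s+1/ε₂−1) = 4.128+1.445 = 5.573.
Heat-flux ratio q₀/q = 5.573/4.009.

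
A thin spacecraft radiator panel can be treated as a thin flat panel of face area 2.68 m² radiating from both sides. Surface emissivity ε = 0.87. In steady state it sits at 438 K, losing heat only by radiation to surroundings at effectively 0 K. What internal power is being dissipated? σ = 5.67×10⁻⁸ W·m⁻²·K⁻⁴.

Steady state: P = εσA T⁴.
A = 2·2.68 = 5.360 m²; T⁴ = (438)⁴ = 3.680×10¹⁰ K⁴.
P = 0.87 × 5.67×10⁻⁸ × 5.360 × 3.680×10¹⁰.

P ≈ 9730 W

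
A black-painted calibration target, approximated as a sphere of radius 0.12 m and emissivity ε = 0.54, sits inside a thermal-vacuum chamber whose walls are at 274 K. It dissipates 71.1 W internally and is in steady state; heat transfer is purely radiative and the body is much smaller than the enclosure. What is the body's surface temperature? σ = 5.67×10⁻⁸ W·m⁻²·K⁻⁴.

For a small grey body in a large enclosure, net radiated power = εσA(T⁴ − T_w⁴).
Steady state: P = εσA(T⁴ − T_w⁴) with A = 4πr² = 0.1810 m².
T⁴ = P/(εσA) + T_w⁴ = 71.1/(0.54·5.67×10⁻⁸·0.1810) + (274)⁴
    = 1.283×10¹⁰ + 5.636×10⁹ = 1.847×10¹⁰ K⁴.

T ≈ 369 K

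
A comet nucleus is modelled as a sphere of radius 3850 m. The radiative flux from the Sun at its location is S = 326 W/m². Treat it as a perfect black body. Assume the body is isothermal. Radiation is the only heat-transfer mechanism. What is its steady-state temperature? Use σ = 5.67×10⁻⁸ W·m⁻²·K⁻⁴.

T ≈ 195 K

At equilibrium, absorbed power = emitted power.
Absorbing cross-section = πr² = 4.657×10⁷ m²; emitting surface = 4πr² = 1.863×10⁸ m² (ratio 4).
S·A_cross = εσ·A_surf·T⁴  ⇒  T⁴ = S/(4σ).
T⁴ = 1.00·326/(4·5.67×10⁻⁸) = 1.437×10⁹ K⁴.
T = (1.437×10⁹)^(1/4).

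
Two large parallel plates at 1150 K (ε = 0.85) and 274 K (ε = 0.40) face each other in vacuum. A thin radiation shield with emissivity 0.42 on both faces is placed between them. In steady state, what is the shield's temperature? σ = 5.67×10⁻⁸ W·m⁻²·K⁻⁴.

T_s ≈ 1010 K

In steady state the net flux on the hot side equals that on the cold side.
σ(T₁⁴−T_s⁴)/D₁ = σ(T_s⁴−T₂⁴)/D₂, with D₁ = 1/ε₁+1/ε_s−1 = 2.557, D₂ = 1/ε_s+1/ε₂−1 = 3.881.
Solve for T_s⁴: T_s⁴ = (D₂·T₁⁴ + D₁·T₂⁴)/(D₁+D₂) = 1.057×10¹² K⁴.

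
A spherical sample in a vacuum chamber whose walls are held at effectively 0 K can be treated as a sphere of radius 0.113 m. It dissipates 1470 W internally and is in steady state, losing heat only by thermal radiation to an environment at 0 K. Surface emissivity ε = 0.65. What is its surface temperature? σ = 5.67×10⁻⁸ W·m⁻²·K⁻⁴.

T ≈ 706 K

Steady state: internal power = radiated power, P = εσA T⁴.
Radiating area A = 4πr² = 0.1605 m².
T⁴ = P/(εσA) = 1470/(0.65·5.67×10⁻⁸·0.1605) = 2.486×10¹¹ K⁴.
T = (2.486×10¹¹)^(1/4).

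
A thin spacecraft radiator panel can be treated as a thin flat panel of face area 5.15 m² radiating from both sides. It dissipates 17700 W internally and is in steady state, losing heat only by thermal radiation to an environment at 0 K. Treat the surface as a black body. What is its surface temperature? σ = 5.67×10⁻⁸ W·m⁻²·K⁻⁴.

Steady state: internal power = radiated power, P = εσA T⁴.
Radiating area A = 2·5.15 = 10.30 m².
T⁴ = P/(εσA) = 17700/(1.0·5.67×10⁻⁸·10.30) = 3.031×10¹⁰ K⁴.
T = (3.031×10¹⁰)^(1/4).

T ≈ 417 K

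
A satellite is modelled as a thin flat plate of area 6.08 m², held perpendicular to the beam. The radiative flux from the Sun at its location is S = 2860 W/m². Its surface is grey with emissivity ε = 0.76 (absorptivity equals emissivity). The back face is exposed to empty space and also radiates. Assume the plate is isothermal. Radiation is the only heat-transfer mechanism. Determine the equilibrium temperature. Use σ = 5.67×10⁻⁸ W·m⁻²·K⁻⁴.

At equilibrium, absorbed power = emitted power.
Absorbing cross-section = A = 6.080 m²; emitting surface = 2A = 12.16 m² (ratio 2).
εS·A_cross = εσ·A_surf·T⁴  ⇒  T⁴ = S/(2σ)   (ε cancels).
T⁴ = 2860/(2·5.67×10⁻⁸) = 2.522×10¹⁰ K⁴.
T = (2.522×10¹⁰)^(1/4).

T ≈ 399 K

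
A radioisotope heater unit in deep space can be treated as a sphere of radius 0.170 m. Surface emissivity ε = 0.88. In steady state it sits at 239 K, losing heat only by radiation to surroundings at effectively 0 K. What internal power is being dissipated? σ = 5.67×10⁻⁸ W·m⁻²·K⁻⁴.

Steady state: P = εσA T⁴.
A = 4πr² = 0.3632 m²; T⁴ = (239)⁴ = 3.263×10⁹ K⁴.
P = 0.88 × 5.67×10⁻⁸ × 0.3632 × 3.263×10⁹.

P ≈ 59.1 W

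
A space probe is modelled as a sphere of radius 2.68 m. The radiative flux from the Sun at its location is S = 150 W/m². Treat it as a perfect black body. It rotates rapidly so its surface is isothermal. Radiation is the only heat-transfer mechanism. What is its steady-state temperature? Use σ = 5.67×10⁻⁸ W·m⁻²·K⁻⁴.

At equilibrium, absorbed power = emitted power.
Absorbing cross-section = πr² = 22.56 m²; emitting surface = 4πr² = 90.26 m² (ratio 4).
S·A_cross = εσ·A_surf·T⁴  ⇒  T⁴ = S/(4σ).
T⁴ = 1.00·150/(4·5.67×10⁻⁸) = 6.614×10⁸ K⁴.
T = (6.614×10⁸)^(1/4).

T ≈ 160 K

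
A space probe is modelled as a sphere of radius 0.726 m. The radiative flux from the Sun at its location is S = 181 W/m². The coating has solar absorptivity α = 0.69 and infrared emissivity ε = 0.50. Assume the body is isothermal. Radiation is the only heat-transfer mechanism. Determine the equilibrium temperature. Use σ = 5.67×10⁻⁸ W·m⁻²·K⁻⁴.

At equilibrium, absorbed power = emitted power.
Absorbing cross-section = πr² = 1.656 m²; emitting surface = 4πr² = 6.623 m² (ratio 4).
αS·A_cross = εσ·A_surf·T⁴  ⇒  T⁴ = αS/(ε·4σ).
T⁴ = 0.690·181/(0.50·4·5.67×10⁻⁸) = 1.101×10⁹ K⁴.
T = (1.101×10⁹)^(1/4).

T ≈ 182 K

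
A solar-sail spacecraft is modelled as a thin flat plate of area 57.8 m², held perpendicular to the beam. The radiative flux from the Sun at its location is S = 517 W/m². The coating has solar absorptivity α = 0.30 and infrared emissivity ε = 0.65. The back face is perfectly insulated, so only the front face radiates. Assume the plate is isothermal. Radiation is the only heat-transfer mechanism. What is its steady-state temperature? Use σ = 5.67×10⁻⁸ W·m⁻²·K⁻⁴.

T ≈ 255 K

At equilibrium, absorbed power = emitted power.
Absorbing cross-section = A = 57.80 m²; emitting surface = A = 57.80 m² (ratio 1).
αS·A_cross = εσ·A_surf·T⁴  ⇒  T⁴ = αS/(ε·1σ).
T⁴ = 0.300·517/(0.65·1·5.67×10⁻⁸) = 4.208×10⁹ K⁴.
T = (4.208×10⁹)^(1/4).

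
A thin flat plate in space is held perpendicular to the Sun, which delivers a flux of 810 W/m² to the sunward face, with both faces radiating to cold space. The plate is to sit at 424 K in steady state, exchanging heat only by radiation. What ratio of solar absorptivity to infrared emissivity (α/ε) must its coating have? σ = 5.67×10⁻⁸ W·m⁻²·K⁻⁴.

Balance: αS·A = εσ·2A·T⁴ ⇒ α/ε = 2σT⁴/S.
α/ε = 2·5.67×10⁻⁸·(424)⁴/810 = 2·5.67×10⁻⁸·3.232×10¹⁰/810.

α/ε ≈ 4.52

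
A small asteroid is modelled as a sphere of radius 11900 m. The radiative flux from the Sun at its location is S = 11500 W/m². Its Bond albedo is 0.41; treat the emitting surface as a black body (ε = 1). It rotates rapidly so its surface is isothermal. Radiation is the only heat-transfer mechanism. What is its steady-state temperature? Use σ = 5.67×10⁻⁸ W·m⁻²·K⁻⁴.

At equilibrium, absorbed power = emitted power.
Absorbing cross-section = πr² = 4.449×10⁸ m²; emitting surface = 4πr² = 1.780×10⁹ m² (ratio 4).
(1−a)S·A_cross = εσ·A_surf·T⁴  ⇒  T⁴ = (1−a)S/(4σ).
T⁴ = 0.590·11500/(4·5.67×10⁻⁸) = 2.992×10¹⁰ K⁴.
T = (2.992×10¹⁰)^(1/4).

T ≈ 416 K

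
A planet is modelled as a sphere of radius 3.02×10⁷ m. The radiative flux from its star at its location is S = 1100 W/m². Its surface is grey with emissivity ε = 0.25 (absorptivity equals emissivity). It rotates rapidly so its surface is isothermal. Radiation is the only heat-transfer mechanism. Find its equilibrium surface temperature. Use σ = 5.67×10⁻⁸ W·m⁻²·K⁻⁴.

T ≈ 264 K

At equilibrium, absorbed power = emitted power.
Absorbing cross-section = πr² = 2.865×10¹⁵ m²; emitting surface = 4πr² = 1.146×10¹⁶ m² (ratio 4).
εS·A_cross = εσ·A_surf·T⁴  ⇒  T⁴ = S/(4σ)   (ε cancels).
T⁴ = 1100/(4·5.67×10⁻⁸) = 4.850×10⁹ K⁴.
T = (4.850×10⁹)^(1/4).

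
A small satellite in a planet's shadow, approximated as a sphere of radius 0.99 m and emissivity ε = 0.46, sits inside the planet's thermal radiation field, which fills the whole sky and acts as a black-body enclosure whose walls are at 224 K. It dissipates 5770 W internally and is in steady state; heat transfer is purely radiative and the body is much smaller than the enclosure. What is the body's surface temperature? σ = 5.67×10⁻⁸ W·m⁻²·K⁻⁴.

For a small grey body in a large enclosure, net radiated power = εσA(T⁴ − T_w⁴).
Steady state: P = εσA(T⁴ − T_w⁴) with A = 4πr² = 12.32 m².
T⁴ = P/(εσA) + T_w⁴ = 5770/(0.46·5.67×10⁻⁸·12.32) + (224)⁴
    = 1.796×10¹⁰ + 2.518×10⁹ = 2.048×10¹⁰ K⁴.

T ≈ 378 K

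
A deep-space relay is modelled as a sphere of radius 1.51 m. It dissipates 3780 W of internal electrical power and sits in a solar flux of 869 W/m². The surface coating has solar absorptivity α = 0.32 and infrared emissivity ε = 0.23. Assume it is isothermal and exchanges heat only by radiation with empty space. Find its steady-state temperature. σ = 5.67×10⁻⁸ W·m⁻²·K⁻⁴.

T ≈ 353 K

At steady state, absorbed solar power + internal power = radiated power.
Absorbed: α·S·A_cross = 0.32·869·7.163 = 1992 W (cross-section πr²).
Total input = 1992 + 3780 = 5772 W.
Radiated: εσ·A_surf·T⁴ with A_surf = 4πr² = 28.65 m².
T⁴ = 5772/(0.23·5.67×10⁻⁸·28.65) = 1.545×10¹⁰ K⁴.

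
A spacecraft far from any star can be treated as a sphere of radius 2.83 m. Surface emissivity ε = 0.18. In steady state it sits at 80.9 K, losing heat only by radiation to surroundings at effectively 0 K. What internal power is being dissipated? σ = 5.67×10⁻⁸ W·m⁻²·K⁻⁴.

Steady state: P = εσA T⁴.
A = 4πr² = 100.6 m²; T⁴ = (80.9)⁴ = 4.283×10⁷ K⁴.
P = 0.18 × 5.67×10⁻⁸ × 100.6 × 4.283×10⁷.

P ≈ 44.0 W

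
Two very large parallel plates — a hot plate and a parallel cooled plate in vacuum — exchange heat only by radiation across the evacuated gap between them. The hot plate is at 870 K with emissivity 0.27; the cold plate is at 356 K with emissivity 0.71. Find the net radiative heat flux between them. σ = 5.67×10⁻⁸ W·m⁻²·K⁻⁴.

For two infinite grey parallel plates, q = σ(T₁⁴ − T₂⁴)/(1/ε₁ + 1/ε₂ − 1).
T₁⁴ − T₂⁴ = 5.729×10¹¹ − 1.606×10¹⁰ = 5.568×10¹¹ K⁴.
1/ε₁ + 1/ε₂ − 1 = 3.704 + 1.408 − 1 = 4.112.
q = 5.67×10⁻⁸ × 5.568×10¹¹ / 4.112.

q ≈ 7680 W/m²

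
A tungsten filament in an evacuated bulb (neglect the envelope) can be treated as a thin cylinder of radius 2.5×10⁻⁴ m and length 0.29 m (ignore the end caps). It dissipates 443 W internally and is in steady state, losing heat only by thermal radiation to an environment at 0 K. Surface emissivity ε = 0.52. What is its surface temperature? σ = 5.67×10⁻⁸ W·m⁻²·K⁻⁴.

T ≈ 2400 K

Steady state: internal power = radiated power, P = εσA T⁴.
Radiating area A = 2πrL = 4.555×10⁻⁴ m².
T⁴ = P/(εσA) = 443/(0.52·5.67×10⁻⁸·4.555×10⁻⁴) = 3.298×10¹³ K⁴.
T = (3.298×10¹³)^(1/4).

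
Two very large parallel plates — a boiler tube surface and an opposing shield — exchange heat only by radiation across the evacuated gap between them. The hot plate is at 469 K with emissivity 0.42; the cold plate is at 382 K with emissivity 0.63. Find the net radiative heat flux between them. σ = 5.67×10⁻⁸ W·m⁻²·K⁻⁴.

q ≈ 517 W/m²

For two infinite grey parallel plates, q = σ(T₁⁴ − T₂⁴)/(1/ε₁ + 1/ε₂ − 1).
T₁⁴ − T₂⁴ = 4.838×10¹⁰ − 2.129×10¹⁰ = 2.709×10¹⁰ K⁴.
1/ε₁ + 1/ε₂ − 1 = 2.381 + 1.587 − 1 = 2.968.
q = 5.67×10⁻⁸ × 2.709×10¹⁰ / 2.968.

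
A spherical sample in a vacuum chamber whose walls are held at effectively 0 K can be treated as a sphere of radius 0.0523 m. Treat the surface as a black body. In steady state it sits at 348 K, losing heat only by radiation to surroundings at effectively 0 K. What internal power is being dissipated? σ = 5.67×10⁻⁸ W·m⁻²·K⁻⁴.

Steady state: P = εσA T⁴.
A = 4πr² = 0.03437 m²; T⁴ = (348)⁴ = 1.467×10¹⁰ K⁴.
P = 1.0 × 5.67×10⁻⁸ × 0.03437 × 1.467×10¹⁰.

P ≈ 28.6 W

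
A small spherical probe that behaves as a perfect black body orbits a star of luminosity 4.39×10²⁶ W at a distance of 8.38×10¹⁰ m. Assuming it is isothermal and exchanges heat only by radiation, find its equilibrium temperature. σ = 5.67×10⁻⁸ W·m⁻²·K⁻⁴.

T ≈ 385 K

First find the stellar flux at distance d: S = L/(4πd²) = 4.39×10²⁶/(4π·(8.38×10¹⁰)²) = 4975 W/m².
For an isothermal sphere, absorbed (1−a)S·πr² = emitted σ·4πr²·T⁴, so T⁴ = (1−a)S/(4σ).
T⁴ = 1.00·4975/(4·5.67×10⁻⁸) = 2.193×10¹⁰ K⁴.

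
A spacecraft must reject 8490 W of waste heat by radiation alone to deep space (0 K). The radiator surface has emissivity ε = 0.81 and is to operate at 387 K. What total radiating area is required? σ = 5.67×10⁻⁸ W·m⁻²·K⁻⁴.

A ≈ 8.24 m²

P = εσA T⁴ ⇒ A = P/(εσT⁴).
T⁴ = 2.243×10¹⁰ K⁴.
A = 8490/(0.81 × 5.67×10⁻⁸ × 2.243×10¹⁰).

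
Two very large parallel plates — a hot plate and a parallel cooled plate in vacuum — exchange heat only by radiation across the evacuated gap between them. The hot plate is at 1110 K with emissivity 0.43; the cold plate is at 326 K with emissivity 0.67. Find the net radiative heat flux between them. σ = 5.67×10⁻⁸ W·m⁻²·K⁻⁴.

q ≈ 30300 W/m²

For two infinite grey parallel plates, q = σ(T₁⁴ − T₂⁴)/(1/ε₁ + 1/ε₂ − 1).
T₁⁴ − T₂⁴ = 1.518×10¹² − 1.129×10¹⁰ = 1.507×10¹² K⁴.
1/ε₁ + 1/ε₂ − 1 = 2.326 + 1.493 − 1 = 2.818.
q = 5.67×10⁻⁸ × 1.507×10¹² / 2.818.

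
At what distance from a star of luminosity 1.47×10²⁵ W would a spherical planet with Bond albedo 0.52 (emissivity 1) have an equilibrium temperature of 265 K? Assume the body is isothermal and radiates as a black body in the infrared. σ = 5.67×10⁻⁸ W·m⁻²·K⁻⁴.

d ≈ 2.24×10¹⁰ m

For an isothermal black-emitting sphere, (1−a)S·πr² = σ·4πr²·T⁴ ⇒ S = 4σT⁴/(1−a).
S = 4·5.67×10⁻⁸·(265)⁴/0.480 = 2330 W/m².
Flux falls as S = L/(4πd²), so d = √(L/(4πS)) = √(1.47×10²⁵/(4π·2330)).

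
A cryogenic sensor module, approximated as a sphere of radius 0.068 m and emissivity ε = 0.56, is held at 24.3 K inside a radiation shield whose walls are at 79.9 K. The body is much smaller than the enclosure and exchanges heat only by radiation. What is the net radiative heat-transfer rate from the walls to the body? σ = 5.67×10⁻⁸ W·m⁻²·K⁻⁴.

P_net ≈ 0.0746 W

For a small grey body in a large enclosure: P_net = εσA(T_body⁴ − T_wall⁴).
A = 4πr² = 0.05811 m²; T_body⁴ − T_wall⁴ = 3.487×10⁵ − 4.076×10⁷ = -4.041×10⁷ K⁴.
|P_net| = 0.56·5.67×10⁻⁸·0.05811·4.041×10⁷.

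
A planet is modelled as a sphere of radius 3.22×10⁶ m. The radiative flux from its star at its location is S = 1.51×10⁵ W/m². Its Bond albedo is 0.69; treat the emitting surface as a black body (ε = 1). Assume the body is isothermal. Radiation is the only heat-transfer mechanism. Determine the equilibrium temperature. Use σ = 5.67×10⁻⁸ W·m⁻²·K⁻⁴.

T ≈ 674 K

At equilibrium, absorbed power = emitted power.
Absorbing cross-section = πr² = 3.257×10¹³ m²; emitting surface = 4πr² = 1.303×10¹⁴ m² (ratio 4).
(1−a)S·A_cross = εσ·A_surf·T⁴  ⇒  T⁴ = (1−a)S/(4σ).
T⁴ = 0.310·1.51×10⁵/(4·5.67×10⁻⁸) = 2.064×10¹¹ K⁴.
T = (2.064×10¹¹)^(1/4).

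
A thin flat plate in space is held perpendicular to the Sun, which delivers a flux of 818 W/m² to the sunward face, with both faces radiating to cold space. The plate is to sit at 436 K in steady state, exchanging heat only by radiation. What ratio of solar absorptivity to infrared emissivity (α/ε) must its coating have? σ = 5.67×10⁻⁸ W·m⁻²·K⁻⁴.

Balance: αS·A = εσ·2A·T⁴ ⇒ α/ε = 2σT⁴/S.
α/ε = 2·5.67×10⁻⁸·(436)⁴/818 = 2·5.67×10⁻⁸·3.614×10¹⁰/818.

α/ε ≈ 5.01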